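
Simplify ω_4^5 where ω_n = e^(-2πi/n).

Since ω_4^4 = 1, powers reduce modulo 4.
5 mod 4 = 1
So ω_4^5 = ω_4^1 = e^(-2πi·1/4)

ω_4^5 = ω_4^1 = -1i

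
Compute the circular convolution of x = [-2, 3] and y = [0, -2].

(x ⊛ y)[n] = Σ(m=0 to 1) x[m] · y[(n-m) mod 2]

Computing each output sample:
(x ⊛ y)[0] = -6
(x ⊛ y)[1] = 4

x ⊛ y = [-6, 4]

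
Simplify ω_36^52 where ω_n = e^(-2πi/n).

Since ω_36^36 = 1, powers reduce modulo 36.
52 mod 36 = 16
So ω_36^52 = ω_36^16 = e^(-2πi·16/36)

ω_36^52 = ω_36^16 = -0.9397-0.3420i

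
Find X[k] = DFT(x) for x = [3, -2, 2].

X[k] = Σ(n=0 to 2) x[n] · ω_3^(nk)
where ω_3 = e^(-2πi/3)

Computing each X[k]:
X[0] = 3
X[1] = 3.0000+3.4641i
X[2] = 3.0000-3.4641i

X = [3, 3.0000+3.4641i, 3.0000-3.4641i]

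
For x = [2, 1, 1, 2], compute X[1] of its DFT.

X[1] = Σ(n=0 to 3) x[n] · ω_4^(1n) where ω_4 = e^(-2πi/4)
= (2)·ω_4^0 + (1)·ω_4^1 + (1)·ω_4^2 + (2)·ω_4^3

X[1] = 1+1i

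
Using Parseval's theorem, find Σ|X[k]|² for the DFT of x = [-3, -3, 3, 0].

Parseval: Σ|x[n]|² = (1/N)Σ|X[k]|², so Σ|X[k]|² = N·Σ|x[n]|² = 4·27.0000

Σ|X[k]|² = N·Σ|x[n]|² = 4·27.0000 = 108.0000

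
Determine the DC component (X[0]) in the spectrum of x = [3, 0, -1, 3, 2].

X[0] = Σ(n=0 to 4) x[n] · ω_5^0 = Σ x[n]
= (3) + (0) + (-1) + (3) + (2)

X[0] = 7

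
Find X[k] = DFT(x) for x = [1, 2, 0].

X[k] = Σ(n=0 to 2) x[n] · ω_3^(nk)
where ω_3 = e^(-2πi/3)

Computing each X[k]:
X[0] = 3
X[1] = -1.7321i
X[2] = 1.7321i

X = [3, -1.7321i, 1.7321i]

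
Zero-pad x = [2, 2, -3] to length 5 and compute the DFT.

Original 3-point DFT: [1, 2.5000-4.3301i, 2.5000+4.3301i]
Zero-padded 5-point DFT provides frequency interpolation.

DFT_5([x, 0, ...]) = [1, 5.0451-0.1388i, -0.5451-4.0287i, -0.5451+4.0287i, 5.0451+0.1388i]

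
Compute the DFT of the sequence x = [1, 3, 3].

X[k] = Σ(n=0 to 2) x[n] · ω_3^(nk)
where ω_3 = e^(-2πi/3)

Computing each X[k]:
X[0] = 7
X[1] = -2
X[2] = -2

X = [7, -2, -2]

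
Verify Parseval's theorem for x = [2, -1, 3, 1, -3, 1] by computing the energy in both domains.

Time domain:
Σ|x[n]|² = |2|² + |-1|² + |3|² + |1|² + |-3|² + |1|² = 25.0000

Frequency domain:
(1/6)Σ|X[k]|² = (1/6)(|3|² + |1.0000-3.4641i|² + |3.0000+6.9282i|² + |1|² + |3.0000-6.9282i|² + |1.0000+3.4641i|²) = (1/6)·150.0000 = 25.0000

Both sides agree, confirming Parseval's theorem.

Σ|x[n]|² = (1/N)Σ|X[k]|² = 25.0000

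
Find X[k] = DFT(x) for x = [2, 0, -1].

X[k] = Σ(n=0 to 2) x[n] · ω_3^(nk)
where ω_3 = e^(-2πi/3)

Computing each X[k]:
X[0] = 1
X[1] = 2.5000-0.8660i
X[2] = 2.5000+0.8660i

X = [1, 2.5000-0.8660i, 2.5000+0.8660i]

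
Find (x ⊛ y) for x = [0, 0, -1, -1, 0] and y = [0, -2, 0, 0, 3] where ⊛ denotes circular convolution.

(x ⊛ y)[n] = Σ(m=0 to 4) x[m] · y[(n-m) mod 5]

Computing each output sample:
(x ⊛ y)[0] = 0
(x ⊛ y)[1] = -3
(x ⊛ y)[2] = -3
(x ⊛ y)[3] = 2
(x ⊛ y)[4] = 2

x ⊛ y = [0, -3, -3, 2, 2]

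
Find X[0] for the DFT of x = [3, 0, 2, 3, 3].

X[0] = Σ(n=0 to 4) x[n] · ω_5^0 = Σ x[n]
= (3) + (0) + (2) + (3) + (3)

X[0] = 11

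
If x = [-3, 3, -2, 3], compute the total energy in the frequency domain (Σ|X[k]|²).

Parseval: Σ|x[n]|² = (1/N)Σ|X[k]|², so Σ|X[k]|² = N·Σ|x[n]|² = 4·31.0000

Σ|X[k]|² = N·Σ|x[n]|² = 4·31.0000 = 124.0000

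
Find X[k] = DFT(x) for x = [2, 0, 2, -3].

X[k] = Σ(n=0 to 3) x[n] · ω_4^(nk)
where ω_4 = e^(-2πi/4)

Computing each X[k]:
X[0] = 1
X[1] = -3i
X[2] = 7
X[3] = 3i

X = [1, -3i, 7, 3i]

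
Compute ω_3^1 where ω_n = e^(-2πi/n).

ω_3^1 = e^(-2πi·1/3)
= cos(-2π·1/3) + i·sin(-2π·1/3)
= cos(-2π/3) + i·sin(-2π/3)

ω_3^1 = cos(-2π/3) + i·sin(-2π/3) = -0.5000-0.8660i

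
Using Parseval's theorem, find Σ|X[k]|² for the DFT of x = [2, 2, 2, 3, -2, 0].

Parseval: Σ|x[n]|² = (1/N)Σ|X[k]|², so Σ|X[k]|² = N·Σ|x[n]|² = 6·25.0000

Σ|X[k]|² = N·Σ|x[n]|² = 6·25.0000 = 150.0000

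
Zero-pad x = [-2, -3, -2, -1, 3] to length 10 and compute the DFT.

Original 5-point DFT: [-5, 0.4271+6.2941i, -2.9271+2.5757i, -2.9271-2.5757i, 0.4271-6.2941i]
Zero-padded 10-point DFT provides frequency interpolation.

DFT_10([x, 0, ...]) = [-5, -7.1631+2.8532i, 0.4271+6.2941i, 0.6631-1.7634i, -2.9271+2.5757i, 3, -2.9271-2.5757i, 0.6631+1.7634i, 0.4271-6.2941i, -7.1631-2.8532i]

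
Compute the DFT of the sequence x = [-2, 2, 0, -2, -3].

X[k] = Σ(n=0 to 4) x[n] · ω_5^(nk)
where ω_5 = e^(-2πi/5)

Computing each X[k]:
X[0] = -5
X[1] = -0.6910-5.9309i
X[2] = -1.8090-1.0368i
X[3] = -1.8090+1.0368i
X[4] = -0.6910+5.9309i

X = [-5, -0.6910-5.9309i, -1.8090-1.0368i, -1.8090+1.0368i, -0.6910+5.9309i]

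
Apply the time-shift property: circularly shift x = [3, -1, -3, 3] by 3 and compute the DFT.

Time shift by 3: X_shifted[k] = ω_4^(3k) · X[k]
Shifted x = [-1, -3, 3, 3]

DFT(x[n-3]) = [2, -4+6i, 2, -4-6i]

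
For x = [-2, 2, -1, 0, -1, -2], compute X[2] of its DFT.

X[2] = Σ(n=0 to 5) x[n] · ω_6^(2n) where ω_6 = e^(-2πi/6)
= (-2)·ω_6^0 + (2)·ω_6^2 + (-1)·ω_6^4 + (0)·ω_6^6 + (-1)·ω_6^8 + (-2)·ω_6^10

X[2] = -1.0000-3.4641i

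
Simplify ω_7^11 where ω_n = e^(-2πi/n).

Since ω_7^7 = 1, powers reduce modulo 7.
11 mod 7 = 4
So ω_7^11 = ω_7^4 = e^(-2πi·4/7)

ω_7^11 = ω_7^4 = -0.9010+0.4339i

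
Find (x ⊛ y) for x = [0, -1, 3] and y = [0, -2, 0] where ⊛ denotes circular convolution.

(x ⊛ y)[n] = Σ(m=0 to 2) x[m] · y[(n-m) mod 3]

Computing each output sample:
(x ⊛ y)[0] = -6
(x ⊛ y)[1] = 0
(x ⊛ y)[2] = 2

x ⊛ y = [-6, 0, 2]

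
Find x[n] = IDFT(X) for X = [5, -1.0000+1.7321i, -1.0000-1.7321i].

x[n] = (1/3) Σ(k=0 to 2) X[k] · e^(2πikn/3)

Computing each x[n]:
x[0] = 1
x[1] = 1
x[2] = 3

x = [1, 1, 3]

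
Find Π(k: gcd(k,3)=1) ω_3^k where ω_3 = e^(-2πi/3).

The primitive 3rd roots of unity are ω_3^k for k coprime to 3: k ∈ {1, 2}
Their product equals the constant term of the cyclotomic polynomial Φ_3(x) up to sign.
For n ≥ 3, the product of all primitive nth roots of unity is 1. (For n=1 it is 1; for n=2 it is -1.)

1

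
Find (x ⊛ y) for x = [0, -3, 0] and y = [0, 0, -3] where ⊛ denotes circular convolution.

(x ⊛ y)[n] = Σ(m=0 to 2) x[m] · y[(n-m) mod 3]

Computing each output sample:
(x ⊛ y)[0] = 9
(x ⊛ y)[1] = 0
(x ⊛ y)[2] = 0

x ⊛ y = [9, 0, 0]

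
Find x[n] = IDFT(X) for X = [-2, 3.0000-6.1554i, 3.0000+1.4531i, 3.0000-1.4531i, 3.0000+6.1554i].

x[n] = (1/5) Σ(k=0 to 4) X[k] · e^(2πikn/5)

Computing each x[n]:
x[0] = 2
x[1] = 1
x[2] = 1
x[3] = -3
x[4] = -3

x = [2, 1, 1, -3, -3]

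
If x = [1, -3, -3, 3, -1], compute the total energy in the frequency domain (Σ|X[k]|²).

Parseval: Σ|x[n]|² = (1/N)Σ|X[k]|², so Σ|X[k]|² = N·Σ|x[n]|² = 5·29.0000

Σ|X[k]|² = N·Σ|x[n]|² = 5·29.0000 = 145.0000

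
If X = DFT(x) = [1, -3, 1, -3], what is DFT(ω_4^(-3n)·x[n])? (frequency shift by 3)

Modulation property: DFT(ω_4^(-3n)·x[n]) = X[(k-3) mod 4], so circularly shift X by 3 positions.

X[k-3] = [-3, 1, -3, 1]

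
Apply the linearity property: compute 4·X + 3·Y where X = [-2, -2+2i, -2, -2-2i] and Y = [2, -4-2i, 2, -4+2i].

By linearity: DFT(4x + 3y) = 4·DFT(x) + 3·DFT(y)
= 4·[-2, -2+2i, -2, -2-2i] + 3·[2, -4-2i, 2, -4+2i]

Computing element-wise:
Z[0] = 4·(-2) + 3·(2) = -2
Z[1] = 4·(-2+2i) + 3·(-4-2i) = -20+2i
Z[2] = 4·(-2) + 3·(2) = -2
Z[3] = 4·(-2-2i) + 3·(-4+2i) = -20-2i

DFT(4x + 3y) = 4·X + 3·Y = [-2, -20+2i, -2, -20-2i]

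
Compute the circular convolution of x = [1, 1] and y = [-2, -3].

(x ⊛ y)[n] = Σ(m=0 to 1) x[m] · y[(n-m) mod 2]

Computing each output sample:
(x ⊛ y)[0] = -5
(x ⊛ y)[1] = -5

x ⊛ y = [-5, -5]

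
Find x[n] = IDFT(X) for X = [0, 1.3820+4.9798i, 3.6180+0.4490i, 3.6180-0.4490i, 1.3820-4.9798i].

x[n] = (1/5) Σ(k=0 to 4) X[k] · e^(2πikn/5)

Computing each x[n]:
x[0] = 2
x[1] = -3
x[2] = -1
x[3] = 1
x[4] = 1

x = [2, -3, -1, 1, 1]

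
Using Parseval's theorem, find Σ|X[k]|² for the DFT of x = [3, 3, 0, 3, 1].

Parseval: Σ|x[n]|² = (1/N)Σ|X[k]|², so Σ|X[k]|² = N·Σ|x[n]|² = 5·28.0000

Σ|X[k]|² = N·Σ|x[n]|² = 5·28.0000 = 140.0000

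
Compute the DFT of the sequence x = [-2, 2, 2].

X[k] = Σ(n=0 to 2) x[n] · ω_3^(nk)
where ω_3 = e^(-2πi/3)

Computing each X[k]:
X[0] = 2
X[1] = -4
X[2] = -4

X = [2, -4, -4]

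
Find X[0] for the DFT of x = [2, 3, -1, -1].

X[0] = Σ(n=0 to 3) x[n] · ω_4^0 = Σ x[n]
= (2) + (3) + (-1) + (-1)

X[0] = 3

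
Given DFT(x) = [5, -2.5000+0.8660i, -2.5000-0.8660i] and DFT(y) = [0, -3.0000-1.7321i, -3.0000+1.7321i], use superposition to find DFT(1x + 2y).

By linearity: DFT(1x + 2y) = 1·DFT(x) + 2·DFT(y)
= 1·[5, -2.5000+0.8660i, -2.5000-0.8660i] + 2·[0, -3.0000-1.7321i, -3.0000+1.7321i]

Computing element-wise:
Z[0] = 1·(5) + 2·(0) = 5
Z[1] = 1·(-2.5000+0.8660i) + 2·(-3.0000-1.7321i) = -8.5000-2.5982i
Z[2] = 1·(-2.5000-0.8660i) + 2·(-3.0000+1.7321i) = -8.5000+2.5982i

DFT(1x + 2y) = 1·X + 2·Y = [5, -8.5000-2.5982i, -8.5000+2.5982i]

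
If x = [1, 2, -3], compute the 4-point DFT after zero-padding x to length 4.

Original 3-point DFT: [0, 1.5000-4.3301i, 1.5000+4.3301i]
Zero-padded 4-point DFT provides frequency interpolation.

DFT_4([x, 0, ...]) = [0, 4-2i, -4, 4+2i]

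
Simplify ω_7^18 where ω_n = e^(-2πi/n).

Since ω_7^7 = 1, powers reduce modulo 7.
18 mod 7 = 4
So ω_7^18 = ω_7^4 = e^(-2πi·4/7)

ω_7^18 = ω_7^4 = -0.9010+0.4339i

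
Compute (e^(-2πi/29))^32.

Since ω_29^29 = 1, powers reduce modulo 29.
32 mod 29 = 3
So ω_29^32 = ω_29^3 = e^(-2πi·3/29)

ω_29^32 = ω_29^3 = 0.7961-0.6052i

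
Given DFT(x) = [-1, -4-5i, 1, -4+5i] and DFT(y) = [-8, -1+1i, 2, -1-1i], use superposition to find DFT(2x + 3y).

By linearity: DFT(2x + 3y) = 2·DFT(x) + 3·DFT(y)
= 2·[-1, -4-5i, 1, -4+5i] + 3·[-8, -1+1i, 2, -1-1i]

Computing element-wise:
Z[0] = 2·(-1) + 3·(-8) = -26
Z[1] = 2·(-4-5i) + 3·(-1+1i) = -11-7i
Z[2] = 2·(1) + 3·(2) = 8
Z[3] = 2·(-4+5i) + 3·(-1-1i) = -11+7i

DFT(2x + 3y) = 2·X + 3·Y = [-26, -11-7i, 8, -11+7i]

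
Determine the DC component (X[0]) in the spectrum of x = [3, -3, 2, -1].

X[0] = Σ(n=0 to 3) x[n] · ω_4^0 = Σ x[n]
= (3) + (-3) + (2) + (-1)

X[0] = 1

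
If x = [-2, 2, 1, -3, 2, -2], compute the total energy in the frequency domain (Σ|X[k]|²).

Parseval: Σ|x[n]|² = (1/N)Σ|X[k]|², so Σ|X[k]|² = N·Σ|x[n]|² = 6·26.0000

Σ|X[k]|² = N·Σ|x[n]|² = 6·26.0000 = 156.0000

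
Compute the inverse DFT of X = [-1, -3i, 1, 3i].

x[n] = (1/4) Σ(k=0 to 3) X[k] · e^(2πikn/4)

Computing each x[n]:
x[0] = 0
x[1] = 1
x[2] = 0
x[3] = -2

x = [0, 1, 0, -2]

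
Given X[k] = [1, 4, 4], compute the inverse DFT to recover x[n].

x[n] = (1/3) Σ(k=0 to 2) X[k] · e^(2πikn/3)

Computing each x[n]:
x[0] = 3
x[1] = -1
x[2] = -1

x = [3, -1, -1]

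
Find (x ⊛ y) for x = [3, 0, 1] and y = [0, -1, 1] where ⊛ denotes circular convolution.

(x ⊛ y)[n] = Σ(m=0 to 2) x[m] · y[(n-m) mod 3]

Computing each output sample:
(x ⊛ y)[0] = -1
(x ⊛ y)[1] = -2
(x ⊛ y)[2] = 3

x ⊛ y = [-1, -2, 3]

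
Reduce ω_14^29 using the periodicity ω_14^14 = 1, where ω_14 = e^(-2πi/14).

Since ω_14^14 = 1, powers reduce modulo 14.
29 mod 14 = 1
So ω_14^29 = ω_14^1 = e^(-2πi·1/14)

ω_14^29 = ω_14^1 = 0.9010-0.4339i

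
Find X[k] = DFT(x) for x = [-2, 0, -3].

X[k] = Σ(n=0 to 2) x[n] · ω_3^(nk)
where ω_3 = e^(-2πi/3)

Computing each X[k]:
X[0] = -5
X[1] = -0.5000-2.5981i
X[2] = -0.5000+2.5981i

X = [-5, -0.5000-2.5981i, -0.5000+2.5981i]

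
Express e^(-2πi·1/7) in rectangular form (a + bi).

ω_7^1 = e^(-2πi·1/7)
= cos(-2π·1/7) + i·sin(-2π·1/7)
= cos(-2π/7) + i·sin(-2π/7)

ω_7^1 = cos(-2π/7) + i·sin(-2π/7) = 0.6235-0.7818i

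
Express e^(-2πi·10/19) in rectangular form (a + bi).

ω_19^10 = e^(-2πi·10/19)
= cos(-2π·10/19) + i·sin(-2π·10/19)
= cos(-20π/19) + i·sin(-20π/19)

ω_19^10 = cos(-20π/19) + i·sin(-20π/19) = -0.9864+0.1646i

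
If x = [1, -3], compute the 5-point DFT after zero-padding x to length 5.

Original 2-point DFT: [-2, 4]
Zero-padded 5-point DFT provides frequency interpolation.

DFT_5([x, 0, ...]) = [-2, 0.0729+2.8532i, 3.4271+1.7634i, 3.4271-1.7634i, 0.0729-2.8532i]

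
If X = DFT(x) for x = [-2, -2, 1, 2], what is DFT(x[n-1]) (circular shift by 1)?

Time shift by 1: X_shifted[k] = ω_4^(1k) · X[k]
Shifted x = [2, -2, -2, 1]

DFT(x[n-1]) = [-1, 4+3i, 1, 4-3i]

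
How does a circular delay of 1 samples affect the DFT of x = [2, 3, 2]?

Time shift by 1: X_shifted[k] = ω_3^(1k) · X[k]
Shifted x = [2, 2, 3]

DFT(x[n-1]) = [7, -0.5000+0.8660i, -0.5000-0.8660i]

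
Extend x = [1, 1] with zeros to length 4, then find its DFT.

Original 2-point DFT: [2, 0]
Zero-padded 4-point DFT provides frequency interpolation.

DFT_4([x, 0, ...]) = [2, 1-1i, 0, 1+1i]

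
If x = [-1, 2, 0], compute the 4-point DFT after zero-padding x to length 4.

Original 3-point DFT: [1, -2.0000-1.7321i, -2.0000+1.7321i]
Zero-padded 4-point DFT provides frequency interpolation.

DFT_4([x, 0, ...]) = [1, -1-2i, -3, -1+2i]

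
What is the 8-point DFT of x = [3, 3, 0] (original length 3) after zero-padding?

Original 3-point DFT: [6, 1.5000-2.5981i, 1.5000+2.5981i]
Zero-padded 8-point DFT provides frequency interpolation.

DFT_8([x, 0, ...]) = [6, 5.1213-2.1213i, 3-3i, 0.8787-2.1213i, 0, 0.8787+2.1213i, 3+3i, 5.1213+2.1213i]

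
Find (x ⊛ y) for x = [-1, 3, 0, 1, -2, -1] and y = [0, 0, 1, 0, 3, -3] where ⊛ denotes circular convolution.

(x ⊛ y)[n] = Σ(m=0 to 5) x[m] · y[(n-m) mod 6]

Computing each output sample:
(x ⊛ y)[0] = -11
(x ⊛ y)[1] = 2
(x ⊛ y)[2] = -10
(x ⊛ y)[3] = 6
(x ⊛ y)[4] = 0
(x ⊛ y)[5] = 13

x ⊛ y = [-11, 2, -10, 6, 0, 13]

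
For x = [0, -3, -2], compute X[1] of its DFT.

X[1] = Σ(n=0 to 2) x[n] · ω_3^(1n) where ω_3 = e^(-2πi/3)
= (0)·ω_3^0 + (-3)·ω_3^1 + (-2)·ω_3^2

X[1] = 2.5000+0.8660i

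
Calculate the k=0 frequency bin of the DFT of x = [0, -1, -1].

X[0] = Σ(n=0 to 2) x[n] · ω_3^0 = Σ x[n]
= (0) + (-1) + (-1)

X[0] = -2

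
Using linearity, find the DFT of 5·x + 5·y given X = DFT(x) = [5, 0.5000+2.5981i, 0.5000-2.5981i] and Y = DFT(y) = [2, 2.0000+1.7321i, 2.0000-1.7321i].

By linearity: DFT(5x + 5y) = 5·DFT(x) + 5·DFT(y)
= 5·[5, 0.5000+2.5981i, 0.5000-2.5981i] + 5·[2, 2.0000+1.7321i, 2.0000-1.7321i]

Computing element-wise:
Z[0] = 5·(5) + 5·(2) = 35
Z[1] = 5·(0.5000+2.5981i) + 5·(2.0000+1.7321i) = 12.5000+21.6510i
Z[2] = 5·(0.5000-2.5981i) + 5·(2.0000-1.7321i) = 12.5000-21.6510i

DFT(5x + 5y) = 5·X + 5·Y = [35, 12.5000+21.6510i, 12.5000-21.6510i]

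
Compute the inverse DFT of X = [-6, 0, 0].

x[n] = (1/3) Σ(k=0 to 2) X[k] · e^(2πikn/3)

Computing each x[n]:
x[0] = -2
x[1] = -2
x[2] = -2

x = [-2, -2, -2]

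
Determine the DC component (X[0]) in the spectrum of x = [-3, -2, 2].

X[0] = Σ(n=0 to 2) x[n] · ω_3^0 = Σ x[n]
= (-3) + (-2) + (2)

X[0] = -3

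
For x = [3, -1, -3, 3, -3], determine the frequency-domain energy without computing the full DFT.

Parseval: Σ|x[n]|² = (1/N)Σ|X[k]|², so Σ|X[k]|² = N·Σ|x[n]|² = 5·37.0000

Σ|X[k]|² = N·Σ|x[n]|² = 5·37.0000 = 185.0000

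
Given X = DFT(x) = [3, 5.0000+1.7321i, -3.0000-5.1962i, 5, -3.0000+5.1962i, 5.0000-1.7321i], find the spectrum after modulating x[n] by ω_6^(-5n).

Modulation property: DFT(ω_6^(-5n)·x[n]) = X[(k-5) mod 6], so circularly shift X by 5 positions.

X[k-5] = [5.0000+1.7321i, -3.0000-5.1962i, 5, -3.0000+5.1962i, 5.0000-1.7321i, 3]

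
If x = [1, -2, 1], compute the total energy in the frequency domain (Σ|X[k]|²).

Parseval: Σ|x[n]|² = (1/N)Σ|X[k]|², so Σ|X[k]|² = N·Σ|x[n]|² = 3·6.0000

Σ|X[k]|² = N·Σ|x[n]|² = 3·6.0000 = 18.0000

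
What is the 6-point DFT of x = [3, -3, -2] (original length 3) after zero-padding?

Original 3-point DFT: [-2, 5.5000+0.8660i, 5.5000-0.8660i]
Zero-padded 6-point DFT provides frequency interpolation.

DFT_6([x, 0, ...]) = [-2, 2.5000+4.3301i, 5.5000+0.8660i, 4, 5.5000-0.8660i, 2.5000-4.3301i]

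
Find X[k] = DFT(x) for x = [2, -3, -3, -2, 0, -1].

X[k] = Σ(n=0 to 5) x[n] · ω_6^(nk)
where ω_6 = e^(-2πi/6)

Computing each X[k]:
X[0] = -7
X[1] = 3.5000+4.3301i
X[2] = 3.5000-0.8660i
X[3] = 5
X[4] = 3.5000+0.8660i
X[5] = 3.5000-4.3301i

X = [-7, 3.5000+4.3301i, 3.5000-0.8660i, 5, 3.5000+0.8660i, 3.5000-4.3301i]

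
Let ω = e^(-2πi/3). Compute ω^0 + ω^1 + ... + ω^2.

Sum of all nth roots of unity equals 0 for n > 1 (geometric series with r ≠ 1).

0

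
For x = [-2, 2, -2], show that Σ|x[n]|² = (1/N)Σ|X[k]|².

Time domain:
Σ|x[n]|² = |-2|² + |2|² + |-2|² = 12.0000

Frequency domain:
(1/3)Σ|X[k]|² = (1/3)(|-2|² + |-2.0000-3.4641i|² + |-2.0000+3.4641i|²) = (1/3)·36.0000 = 12.0000

Both sides agree, confirming Parseval's theorem.

Σ|x[n]|² = (1/N)Σ|X[k]|² = 12.0000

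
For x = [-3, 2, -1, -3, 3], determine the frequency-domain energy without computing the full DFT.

Parseval: Σ|x[n]|² = (1/N)Σ|X[k]|², so Σ|X[k]|² = N·Σ|x[n]|² = 5·32.0000

Σ|X[k]|² = N·Σ|x[n]|² = 5·32.0000 = 160.0000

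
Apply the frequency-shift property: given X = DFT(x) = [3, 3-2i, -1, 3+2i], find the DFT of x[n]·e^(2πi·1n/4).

Modulation property: DFT(ω_4^(-1n)·x[n]) = X[(k-1) mod 4], so circularly shift X by 1 positions.

X[k-1] = [3+2i, 3, 3-2i, -1]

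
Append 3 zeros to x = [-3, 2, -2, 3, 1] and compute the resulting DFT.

Original 5-point DFT: [1, -2.8820+1.9879i, -5.1180-5.3431i, -5.1180+5.3431i, -2.8820-1.9879i]
Zero-padded 8-point DFT provides frequency interpolation.

DFT_8([x, 0, ...]) = [1, -4.7071-1.5355i, 1i, -3.2929-5.5355i, -9, -3.2929+5.5355i, -1i, -4.7071+1.5355i]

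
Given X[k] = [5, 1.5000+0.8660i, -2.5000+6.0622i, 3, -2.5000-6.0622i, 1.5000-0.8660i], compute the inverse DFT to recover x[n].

x[n] = (1/6) Σ(k=0 to 5) X[k] · e^(2πikn/6)

Computing each x[n]:
x[0] = 1
x[1] = -1
x[2] = 3
x[3] = -1
x[4] = 0
x[5] = 3

x = [1, -1, 3, -1, 0, 3]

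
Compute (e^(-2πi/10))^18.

Since ω_10^10 = 1, powers reduce modulo 10.
18 mod 10 = 8
So ω_10^18 = ω_10^8 = e^(-2πi·8/10)

ω_10^18 = ω_10^8 = 0.3090+0.9511i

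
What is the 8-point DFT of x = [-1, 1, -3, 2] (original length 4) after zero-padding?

Original 4-point DFT: [-1, 2+1i, -7, 2-1i]
Zero-padded 8-point DFT provides frequency interpolation.

DFT_8([x, 0, ...]) = [-1, -1.7071+0.8787i, 2+1i, -0.2929-5.1213i, -7, -0.2929+5.1213i, 2-1i, -1.7071-0.8787i]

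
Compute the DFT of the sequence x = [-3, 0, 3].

X[k] = Σ(n=0 to 2) x[n] · ω_3^(nk)
where ω_3 = e^(-2πi/3)

Computing each X[k]:
X[0] = 0
X[1] = -4.5000+2.5981i
X[2] = -4.5000-2.5981i

X = [0, -4.5000+2.5981i, -4.5000-2.5981i]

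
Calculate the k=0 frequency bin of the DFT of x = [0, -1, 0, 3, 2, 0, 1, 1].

X[0] = Σ(n=0 to 7) x[n] · ω_8^0 = Σ x[n]
= (0) + (-1) + (0) + (3) + (2) + (0) + (1) + (1)

X[0] = 6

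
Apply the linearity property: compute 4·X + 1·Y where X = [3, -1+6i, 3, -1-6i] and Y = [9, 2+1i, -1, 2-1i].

By linearity: DFT(4x + 1y) = 4·DFT(x) + 1·DFT(y)
= 4·[3, -1+6i, 3, -1-6i] + 1·[9, 2+1i, -1, 2-1i]

Computing element-wise:
Z[0] = 4·(3) + 1·(9) = 21
Z[1] = 4·(-1+6i) + 1·(2+1i) = -2+25i
Z[2] = 4·(3) + 1·(-1) = 11
Z[3] = 4·(-1-6i) + 1·(2-1i) = -2-25i

DFT(4x + 1y) = 4·X + 1·Y = [21, -2+25i, 11, -2-25i]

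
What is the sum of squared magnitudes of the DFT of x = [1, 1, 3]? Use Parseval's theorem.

Parseval: Σ|x[n]|² = (1/N)Σ|X[k]|², so Σ|X[k]|² = N·Σ|x[n]|² = 3·11.0000

Σ|X[k]|² = N·Σ|x[n]|² = 3·11.0000 = 33.0000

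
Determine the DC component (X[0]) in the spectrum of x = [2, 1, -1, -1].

X[0] = Σ(n=0 to 3) x[n] · ω_4^0 = Σ x[n]
= (2) + (1) + (-1) + (-1)

X[0] = 1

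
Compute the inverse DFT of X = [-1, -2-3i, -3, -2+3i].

x[n] = (1/4) Σ(k=0 to 3) X[k] · e^(2πikn/4)

Computing each x[n]:
x[0] = -2
x[1] = 2
x[2] = 0
x[3] = -1

x = [-2, 2, 0, -1]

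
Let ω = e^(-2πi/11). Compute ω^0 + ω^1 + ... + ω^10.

Sum of all nth roots of unity equals 0 for n > 1 (geometric series with r ≠ 1).

0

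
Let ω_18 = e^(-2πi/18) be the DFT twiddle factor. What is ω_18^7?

ω_18^7 = e^(-2πi·7/18)
= cos(-2π·7/18) + i·sin(-2π·7/18)
= cos(-14π/18) + i·sin(-14π/18)

ω_18^7 = cos(-14π/18) + i·sin(-14π/18) = -0.7660-0.6428i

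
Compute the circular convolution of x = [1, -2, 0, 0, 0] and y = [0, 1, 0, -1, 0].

(x ⊛ y)[n] = Σ(m=0 to 4) x[m] · y[(n-m) mod 5]

Computing each output sample:
(x ⊛ y)[0] = 0
(x ⊛ y)[1] = 1
(x ⊛ y)[2] = -2
(x ⊛ y)[3] = -1
(x ⊛ y)[4] = 2

x ⊛ y = [0, 1, -2, -1, 2]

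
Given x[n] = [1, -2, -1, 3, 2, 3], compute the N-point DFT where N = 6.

X[k] = Σ(n=0 to 5) x[n] · ω_6^(nk)
where ω_6 = e^(-2πi/6)

Computing each X[k]:
X[0] = 6
X[1] = -2.0000+6.9282i
X[2] = 3.0000+1.7321i
X[3] = -2
X[4] = 3.0000-1.7321i
X[5] = -2.0000-6.9282i

X = [6, -2.0000+6.9282i, 3.0000+1.7321i, -2, 3.0000-1.7321i, -2.0000-6.9282i]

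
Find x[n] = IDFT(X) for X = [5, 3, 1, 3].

x[n] = (1/4) Σ(k=0 to 3) X[k] · e^(2πikn/4)

Computing each x[n]:
x[0] = 3
x[1] = 1
x[2] = 0
x[3] = 1

x = [3, 1, 0, 1]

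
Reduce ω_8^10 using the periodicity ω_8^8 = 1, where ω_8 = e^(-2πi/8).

Since ω_8^8 = 1, powers reduce modulo 8.
10 mod 8 = 2
So ω_8^10 = ω_8^2 = e^(-2πi·2/8)

ω_8^10 = ω_8^2 = -1i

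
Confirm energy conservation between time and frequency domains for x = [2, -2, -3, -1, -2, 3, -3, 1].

Time domain:
Σ|x[n]|² = |2|² + |-2|² + |-3|² + |-1|² + |-2|² + |3|² + |-3|² + |1|² = 41.0000

Frequency domain:
(1/8)Σ|X[k]|² = (1/8)(|-5|² + |1.8787+4.9497i|² + |6-1i|² + |6.1213+4.9497i|² + |-7|² + |6.1213-4.9497i|² + |6+1i|² + |1.8787-4.9497i|²) = (1/8)·328.0000 = 41.0000

Both sides agree, confirming Parseval's theorem.

Σ|x[n]|² = (1/N)Σ|X[k]|² = 41.0000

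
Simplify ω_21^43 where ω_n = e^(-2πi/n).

Since ω_21^21 = 1, powers reduce modulo 21.
43 mod 21 = 1
So ω_21^43 = ω_21^1 = e^(-2πi·1/21)

ω_21^43 = ω_21^1 = 0.9556-0.2948i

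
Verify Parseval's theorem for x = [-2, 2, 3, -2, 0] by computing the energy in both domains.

Time domain:
Σ|x[n]|² = |-2|² + |2|² + |3|² + |-2|² + |0|² = 21.0000

Frequency domain:
(1/5)Σ|X[k]|² = (1/5)(|1|² + |-2.1910-4.8410i|² + |-3.3090+3.5797i|² + |-3.3090-3.5797i|² + |-2.1910+4.8410i|²) = (1/5)·105.0000 = 21.0000

Both sides agree, confirming Parseval's theorem.

Σ|x[n]|² = (1/N)Σ|X[k]|² = 21.0000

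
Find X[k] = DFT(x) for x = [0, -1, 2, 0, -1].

X[k] = Σ(n=0 to 4) x[n] · ω_5^(nk)
where ω_5 = e^(-2πi/5)

Computing each X[k]:
X[0] = 0
X[1] = -2.2361-1.1756i
X[2] = 2.2361+1.9021i
X[3] = 2.2361-1.9021i
X[4] = -2.2361+1.1756i

X = [0, -2.2361-1.1756i, 2.2361+1.9021i, 2.2361-1.9021i, -2.2361+1.1756i]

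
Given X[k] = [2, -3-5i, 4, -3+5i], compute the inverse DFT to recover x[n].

x[n] = (1/4) Σ(k=0 to 3) X[k] · e^(2πikn/4)

Computing each x[n]:
x[0] = 0
x[1] = 2
x[2] = 3
x[3] = -3

x = [0, 2, 3, -3]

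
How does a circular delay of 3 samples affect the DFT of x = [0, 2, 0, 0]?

Time shift by 3: X_shifted[k] = ω_4^(3k) · X[k]
Shifted x = [2, 0, 0, 0]

DFT(x[n-3]) = [2, 2, 2, 2]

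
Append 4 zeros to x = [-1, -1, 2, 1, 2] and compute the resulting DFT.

Original 5-point DFT: [3, -3.1180+2.2654i, -0.8820+2.7144i, -0.8820-2.7144i, -3.1180-2.2654i]
Zero-padded 9-point DFT provides frequency interpolation.

DFT_9([x, 0, ...]) = [3, -3.7981-2.8769i, -2.0209+2.4524i, -1.5000+0.8660i, 1.3191+2.7312i, 1.3191-2.7312i, -1.5000-0.8660i, -2.0209-2.4524i, -3.7981+2.8769i]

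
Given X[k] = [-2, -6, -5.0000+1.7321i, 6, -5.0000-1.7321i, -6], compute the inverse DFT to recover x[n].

x[n] = (1/6) Σ(k=0 to 5) X[k] · e^(2πikn/6)

Computing each x[n]:
x[0] = -3
x[1] = -2
x[2] = 3
x[3] = -1
x[4] = 2
x[5] = -1

x = [-3, -2, 3, -1, 2, -1]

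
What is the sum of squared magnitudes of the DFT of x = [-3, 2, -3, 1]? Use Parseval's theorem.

Parseval: Σ|x[n]|² = (1/N)Σ|X[k]|², so Σ|X[k]|² = N·Σ|x[n]|² = 4·23.0000

Σ|X[k]|² = N·Σ|x[n]|² = 4·23.0000 = 92.0000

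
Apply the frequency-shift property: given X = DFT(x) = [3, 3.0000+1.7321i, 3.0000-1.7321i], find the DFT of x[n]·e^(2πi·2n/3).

Modulation property: DFT(ω_3^(-2n)·x[n]) = X[(k-2) mod 3], so circularly shift X by 2 positions.

X[k-2] = [3.0000+1.7321i, 3.0000-1.7321i, 3]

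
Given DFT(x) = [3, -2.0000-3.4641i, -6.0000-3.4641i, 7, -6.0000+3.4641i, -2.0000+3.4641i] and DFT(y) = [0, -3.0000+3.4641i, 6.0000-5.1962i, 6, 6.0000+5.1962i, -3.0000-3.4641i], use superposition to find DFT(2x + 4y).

By linearity: DFT(2x + 4y) = 2·DFT(x) + 4·DFT(y)
= 2·[3, -2.0000-3.4641i, -6.0000-3.4641i, 7, -6.0000+3.4641i, -2.0000+3.4641i] + 4·[0, -3.0000+3.4641i, 6.0000-5.1962i, 6, 6.0000+5.1962i, -3.0000-3.4641i]

Computing element-wise:
Z[0] = 2·(3) + 4·(0) = 6
Z[1] = 2·(-2.0000-3.4641i) + 4·(-3.0000+3.4641i) = -16.0000+6.9282i
Z[2] = 2·(-6.0000-3.4641i) + 4·(6.0000-5.1962i) = 12.0000-27.7130i
Z[3] = 2·(7) + 4·(6) = 38
Z[4] = 2·(-6.0000+3.4641i) + 4·(6.0000+5.1962i) = 12.0000+27.7130i
Z[5] = 2·(-2.0000+3.4641i) + 4·(-3.0000-3.4641i) = -16.0000-6.9282i

DFT(2x + 4y) = 2·X + 4·Y = [6, -16.0000+6.9282i, 12.0000-27.7130i, 38, 12.0000+27.7130i, -16.0000-6.9282i]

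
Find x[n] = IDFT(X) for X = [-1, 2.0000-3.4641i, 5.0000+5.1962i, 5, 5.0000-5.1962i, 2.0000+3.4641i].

x[n] = (1/6) Σ(k=0 to 5) X[k] · e^(2πikn/6)

Computing each x[n]:
x[0] = 3
x[1] = -2
x[2] = 2
x[3] = 0
x[4] = -3
x[5] = -1

x = [3, -2, 2, 0, -3, -1]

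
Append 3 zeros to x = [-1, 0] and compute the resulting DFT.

Original 2-point DFT: [-1, -1]
Zero-padded 5-point DFT provides frequency interpolation.

DFT_5([x, 0, ...]) = [-1, -1, -1, -1, -1]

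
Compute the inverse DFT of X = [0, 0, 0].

x[n] = (1/3) Σ(k=0 to 2) X[k] · e^(2πikn/3)

Computing each x[n]:
x[0] = 0
x[1] = 0
x[2] = 0

x = [0, 0, 0]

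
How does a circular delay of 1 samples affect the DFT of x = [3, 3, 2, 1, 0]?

Time shift by 1: X_shifted[k] = ω_5^(1k) · X[k]
Shifted x = [0, 3, 3, 2, 1]

DFT(x[n-1]) = [9, -2.8090-2.4899i, -1.6910-0.2245i, -1.6910+0.2245i, -2.8090+2.4899i]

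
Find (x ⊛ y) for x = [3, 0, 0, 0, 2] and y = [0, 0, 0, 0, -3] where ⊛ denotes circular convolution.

(x ⊛ y)[n] = Σ(m=0 to 4) x[m] · y[(n-m) mod 5]

Computing each output sample:
(x ⊛ y)[0] = 0
(x ⊛ y)[1] = 0
(x ⊛ y)[2] = 0
(x ⊛ y)[3] = -6
(x ⊛ y)[4] = -9

x ⊛ y = [0, 0, 0, -6, -9]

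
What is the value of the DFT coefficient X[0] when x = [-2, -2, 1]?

X[0] = Σ(n=0 to 2) x[n] · ω_3^0 = Σ x[n]
= (-2) + (-2) + (1)

X[0] = -3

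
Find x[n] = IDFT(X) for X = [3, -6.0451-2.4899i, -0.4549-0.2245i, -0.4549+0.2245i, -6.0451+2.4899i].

x[n] = (1/5) Σ(k=0 to 4) X[k] · e^(2πikn/5)

Computing each x[n]:
x[0] = -2
x[1] = 1
x[2] = 3
x[3] = 2
x[4] = -1

x = [-2, 1, 3, 2, -1]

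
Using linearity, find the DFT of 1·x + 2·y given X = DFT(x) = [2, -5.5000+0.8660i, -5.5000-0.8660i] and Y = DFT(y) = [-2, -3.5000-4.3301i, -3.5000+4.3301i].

By linearity: DFT(1x + 2y) = 1·DFT(x) + 2·DFT(y)
= 1·[2, -5.5000+0.8660i, -5.5000-0.8660i] + 2·[-2, -3.5000-4.3301i, -3.5000+4.3301i]

Computing element-wise:
Z[0] = 1·(2) + 2·(-2) = -2
Z[1] = 1·(-5.5000+0.8660i) + 2·(-3.5000-4.3301i) = -12.5000-7.7942i
Z[2] = 1·(-5.5000-0.8660i) + 2·(-3.5000+4.3301i) = -12.5000+7.7942i

DFT(1x + 2y) = 1·X + 2·Y = [-2, -12.5000-7.7942i, -12.5000+7.7942i]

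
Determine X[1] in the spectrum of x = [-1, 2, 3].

X[1] = Σ(n=0 to 2) x[n] · ω_3^(1n) where ω_3 = e^(-2πi/3)
= (-1)·ω_3^0 + (2)·ω_3^1 + (3)·ω_3^2

X[1] = -3.5000+0.8660i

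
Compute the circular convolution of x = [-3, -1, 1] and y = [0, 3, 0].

(x ⊛ y)[n] = Σ(m=0 to 2) x[m] · y[(n-m) mod 3]

Computing each output sample:
(x ⊛ y)[0] = 3
(x ⊛ y)[1] = -9
(x ⊛ y)[2] = -3

x ⊛ y = [3, -9, -3]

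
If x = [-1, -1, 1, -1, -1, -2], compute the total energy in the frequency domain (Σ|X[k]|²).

Parseval: Σ|x[n]|² = (1/N)Σ|X[k]|², so Σ|X[k]|² = N·Σ|x[n]|² = 6·9.0000

Σ|X[k]|² = N·Σ|x[n]|² = 6·9.0000 = 54.0000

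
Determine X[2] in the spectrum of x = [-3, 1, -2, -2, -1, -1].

X[2] = Σ(n=0 to 5) x[n] · ω_6^(2n) where ω_6 = e^(-2πi/6)
= (-3)·ω_6^0 + (1)·ω_6^2 + (-2)·ω_6^4 + (-2)·ω_6^6 + (-1)·ω_6^8 + (-1)·ω_6^10

X[2] = -3.5000-2.5981i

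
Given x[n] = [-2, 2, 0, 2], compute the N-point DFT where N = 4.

X[k] = Σ(n=0 to 3) x[n] · ω_4^(nk)
where ω_4 = e^(-2πi/4)

Computing each X[k]:
X[0] = 2
X[1] = -2
X[2] = -6
X[3] = -2

X = [2, -2, -6, -2]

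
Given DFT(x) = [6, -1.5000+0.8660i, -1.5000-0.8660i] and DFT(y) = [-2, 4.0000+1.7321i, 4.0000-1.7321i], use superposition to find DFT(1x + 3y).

By linearity: DFT(1x + 3y) = 1·DFT(x) + 3·DFT(y)
= 1·[6, -1.5000+0.8660i, -1.5000-0.8660i] + 3·[-2, 4.0000+1.7321i, 4.0000-1.7321i]

Computing element-wise:
Z[0] = 1·(6) + 3·(-2) = 0
Z[1] = 1·(-1.5000+0.8660i) + 3·(4.0000+1.7321i) = 10.5000+6.0623i
Z[2] = 1·(-1.5000-0.8660i) + 3·(4.0000-1.7321i) = 10.5000-6.0623i

DFT(1x + 3y) = 1·X + 3·Y = [0, 10.5000+6.0623i, 10.5000-6.0623i]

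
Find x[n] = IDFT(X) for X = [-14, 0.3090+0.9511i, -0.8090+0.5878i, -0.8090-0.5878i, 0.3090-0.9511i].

x[n] = (1/5) Σ(k=0 to 4) X[k] · e^(2πikn/5)

Computing each x[n]:
x[0] = -3
x[1] = -3
x[2] = -3
x[3] = -3
x[4] = -2

x = [-3, -3, -3, -3, -2]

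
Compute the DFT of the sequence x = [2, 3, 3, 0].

X[k] = Σ(n=0 to 3) x[n] · ω_4^(nk)
where ω_4 = e^(-2πi/4)

Computing each X[k]:
X[0] = 8
X[1] = -1-3i
X[2] = 2
X[3] = -1+3i

X = [8, -1-3i, 2, -1+3i]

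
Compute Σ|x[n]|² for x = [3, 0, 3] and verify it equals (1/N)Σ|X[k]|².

Time domain:
Σ|x[n]|² = |3|² + |0|² + |3|² = 18.0000

Frequency domain:
(1/3)Σ|X[k]|² = (1/3)(|6|² + |1.5000+2.5981i|² + |1.5000-2.5981i|²) = (1/3)·54.0000 = 18.0000

Both sides agree, confirming Parseval's theorem.

Σ|x[n]|² = (1/N)Σ|X[k]|² = 18.0000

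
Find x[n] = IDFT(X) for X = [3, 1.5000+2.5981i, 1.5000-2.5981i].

x[n] = (1/3) Σ(k=0 to 2) X[k] · e^(2πikn/3)

Computing each x[n]:
x[0] = 2
x[1] = -1
x[2] = 2

x = [2, -1, 2]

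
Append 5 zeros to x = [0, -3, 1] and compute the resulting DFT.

Original 3-point DFT: [-2, 1.0000+3.4641i, 1.0000-3.4641i]
Zero-padded 8-point DFT provides frequency interpolation.

DFT_8([x, 0, ...]) = [-2, -2.1213+1.1213i, -1+3i, 2.1213+3.1213i, 4, 2.1213-3.1213i, -1-3i, -2.1213-1.1213i]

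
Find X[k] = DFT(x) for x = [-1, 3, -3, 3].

X[k] = Σ(n=0 to 3) x[n] · ω_4^(nk)
where ω_4 = e^(-2πi/4)

Computing each X[k]:
X[0] = 2
X[1] = 2
X[2] = -10
X[3] = 2

X = [2, 2, -10, 2]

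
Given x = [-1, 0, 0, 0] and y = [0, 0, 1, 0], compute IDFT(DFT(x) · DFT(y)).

(x ⊛ y)[n] = Σ(m=0 to 3) x[m] · y[(n-m) mod 4]

Computing each output sample:
(x ⊛ y)[0] = 0
(x ⊛ y)[1] = 0
(x ⊛ y)[2] = -1
(x ⊛ y)[3] = 0

x ⊛ y = [0, 0, -1, 0]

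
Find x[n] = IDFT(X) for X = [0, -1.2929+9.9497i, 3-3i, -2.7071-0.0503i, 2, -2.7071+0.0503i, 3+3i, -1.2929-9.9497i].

x[n] = (1/8) Σ(k=0 to 7) X[k] · e^(2πikn/8)

Computing each x[n]:
x[0] = 0
x[1] = -1
x[2] = -3
x[3] = -3
x[4] = 2
x[5] = 2
x[6] = 2
x[7] = 1

x = [0, -1, -3, -3, 2, 2, 2, 1]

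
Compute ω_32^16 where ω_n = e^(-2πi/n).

ω_32^16 = e^(-2πi·16/32)
= cos(-2π·16/32) + i·sin(-2π·16/32)
= cos(-32π/32) + i·sin(-32π/32)

ω_32^16 = cos(-32π/32) + i·sin(-32π/32) = -1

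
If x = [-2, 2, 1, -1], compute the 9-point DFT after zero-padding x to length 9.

Original 4-point DFT: [0, -3-3i, -2, -3+3i]
Zero-padded 9-point DFT provides frequency interpolation.

DFT_9([x, 0, ...]) = [0, 0.2057-1.4044i, -2.0924-3.1777i, -4.5000-0.8660i, -2.6133+0.8248i, -2.6133-0.8248i, -4.5000+0.8660i, -2.0924+3.1777i, 0.2057+1.4044i]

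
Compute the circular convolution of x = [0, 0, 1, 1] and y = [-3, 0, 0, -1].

(x ⊛ y)[n] = Σ(m=0 to 3) x[m] · y[(n-m) mod 4]

Computing each output sample:
(x ⊛ y)[0] = 0
(x ⊛ y)[1] = -1
(x ⊛ y)[2] = -4
(x ⊛ y)[3] = -3

x ⊛ y = [0, -1, -4, -3]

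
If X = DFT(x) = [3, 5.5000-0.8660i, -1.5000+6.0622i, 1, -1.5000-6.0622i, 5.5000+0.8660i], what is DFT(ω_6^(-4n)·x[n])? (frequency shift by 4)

Modulation property: DFT(ω_6^(-4n)·x[n]) = X[(k-4) mod 6], so circularly shift X by 4 positions.

X[k-4] = [-1.5000+6.0622i, 1, -1.5000-6.0622i, 5.5000+0.8660i, 3, 5.5000-0.8660i]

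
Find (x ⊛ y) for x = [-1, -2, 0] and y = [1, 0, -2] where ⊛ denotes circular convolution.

(x ⊛ y)[n] = Σ(m=0 to 2) x[m] · y[(n-m) mod 3]

Computing each output sample:
(x ⊛ y)[0] = 3
(x ⊛ y)[1] = -2
(x ⊛ y)[2] = 2

x ⊛ y = [3, -2, 2]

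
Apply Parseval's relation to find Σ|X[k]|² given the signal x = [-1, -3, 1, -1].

Parseval: Σ|x[n]|² = (1/N)Σ|X[k]|², so Σ|X[k]|² = N·Σ|x[n]|² = 4·12.0000

Σ|X[k]|² = N·Σ|x[n]|² = 4·12.0000 = 48.0000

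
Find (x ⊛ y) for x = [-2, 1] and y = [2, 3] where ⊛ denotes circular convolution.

(x ⊛ y)[n] = Σ(m=0 to 1) x[m] · y[(n-m) mod 2]

Computing each output sample:
(x ⊛ y)[0] = -1
(x ⊛ y)[1] = -4

x ⊛ y = [-1, -4]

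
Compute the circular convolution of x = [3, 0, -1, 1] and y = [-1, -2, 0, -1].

(x ⊛ y)[n] = Σ(m=0 to 3) x[m] · y[(n-m) mod 4]

Computing each output sample:
(x ⊛ y)[0] = -5
(x ⊛ y)[1] = -5
(x ⊛ y)[2] = 0
(x ⊛ y)[3] = -2

x ⊛ y = [-5, -5, 0, -2]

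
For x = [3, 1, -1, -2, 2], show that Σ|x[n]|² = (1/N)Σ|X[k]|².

Time domain:
Σ|x[n]|² = |3|² + |1|² + |-1|² + |-2|² + |2|² = 19.0000

Frequency domain:
(1/5)Σ|X[k]|² = (1/5)(|3|² + |6.3541+0.3633i|² + |-0.3541+1.5388i|² + |-0.3541-1.5388i|² + |6.3541-0.3633i|²) = (1/5)·95.0000 = 19.0000

Both sides agree, confirming Parseval's theorem.

Σ|x[n]|² = (1/N)Σ|X[k]|² = 19.0000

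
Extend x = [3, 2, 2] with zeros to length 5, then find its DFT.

Original 3-point DFT: [7, 1, 1]
Zero-padded 5-point DFT provides frequency interpolation.

DFT_5([x, 0, ...]) = [7, 2.0000-3.0777i, 2.0000+0.7265i, 2.0000-0.7265i, 2.0000+3.0777i]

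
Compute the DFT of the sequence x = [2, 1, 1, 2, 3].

X[k] = Σ(n=0 to 4) x[n] · ω_5^(nk)
where ω_5 = e^(-2πi/5)

Computing each X[k]:
X[0] = 9
X[1] = 0.8090+2.4899i
X[2] = -0.3090+0.2245i
X[3] = -0.3090-0.2245i
X[4] = 0.8090-2.4899i

X = [9, 0.8090+2.4899i, -0.3090+0.2245i, -0.3090-0.2245i, 0.8090-2.4899i]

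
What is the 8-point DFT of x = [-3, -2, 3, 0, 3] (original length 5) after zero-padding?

Original 5-point DFT: [1, -5.1180+2.9919i, -2.8820+5.7921i, -2.8820-5.7921i, -5.1180-2.9919i]
Zero-padded 8-point DFT provides frequency interpolation.

DFT_8([x, 0, ...]) = [1, -7.4142-1.5858i, -3+2i, -4.5858+4.4142i, 5, -4.5858-4.4142i, -3-2i, -7.4142+1.5858i]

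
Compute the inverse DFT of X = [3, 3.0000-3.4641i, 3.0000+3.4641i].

x[n] = (1/3) Σ(k=0 to 2) X[k] · e^(2πikn/3)

Computing each x[n]:
x[0] = 3
x[1] = 2
x[2] = -2

x = [3, 2, -2]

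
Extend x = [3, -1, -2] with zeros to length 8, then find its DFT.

Original 3-point DFT: [0, 4.5000-0.8660i, 4.5000+0.8660i]
Zero-padded 8-point DFT provides frequency interpolation.

DFT_8([x, 0, ...]) = [0, 2.2929+2.7071i, 5+1i, 3.7071-1.2929i, 2, 3.7071+1.2929i, 5-1i, 2.2929-2.7071i]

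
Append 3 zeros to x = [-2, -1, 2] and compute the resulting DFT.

Original 3-point DFT: [-1, -2.5000+2.5981i, -2.5000-2.5981i]
Zero-padded 6-point DFT provides frequency interpolation.

DFT_6([x, 0, ...]) = [-1, -3.5000-0.8660i, -2.5000+2.5981i, 1, -2.5000-2.5981i, -3.5000+0.8660i]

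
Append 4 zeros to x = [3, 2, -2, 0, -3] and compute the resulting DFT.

Original 5-point DFT: [0, 4.3090-3.5797i, 3.1910-4.8410i, 3.1910+4.8410i, 4.3090+3.5797i]
Zero-padded 9-point DFT provides frequency interpolation.

DFT_9([x, 0, ...]) = [0, 7.0039+1.7101i, 2.9285-3.2139i, 4.5000-0.8660i, -0.9324-4.9240i, -0.9324+4.9240i, 4.5000+0.8660i, 2.9285+3.2139i, 7.0039-1.7101i]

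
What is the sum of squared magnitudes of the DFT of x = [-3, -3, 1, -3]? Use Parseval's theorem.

Parseval: Σ|x[n]|² = (1/N)Σ|X[k]|², so Σ|X[k]|² = N·Σ|x[n]|² = 4·28.0000

Σ|X[k]|² = N·Σ|x[n]|² = 4·28.0000 = 112.0000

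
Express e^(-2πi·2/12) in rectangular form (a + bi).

ω_12^2 = e^(-2πi·2/12)
= cos(-2π·2/12) + i·sin(-2π·2/12)
= cos(-4π/12) + i·sin(-4π/12)

ω_12^2 = cos(-4π/12) + i·sin(-4π/12) = 0.5000-0.8660i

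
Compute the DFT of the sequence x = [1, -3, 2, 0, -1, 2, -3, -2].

X[k] = Σ(n=0 to 7) x[n] · ω_8^(nk)
where ω_8 = e^(-2πi/8)

Computing each X[k]:
X[0] = -4
X[1] = -2.9497-2.8787i
X[2] = 1-1i
X[3] = 6.9497+7.1213i
X[4] = 2
X[5] = 6.9497-7.1213i
X[6] = 1+1i
X[7] = -2.9497+2.8787i

X = [-4, -2.9497-2.8787i, 1-1i, 6.9497+7.1213i, 2, 6.9497-7.1213i, 1+1i, -2.9497+2.8787i]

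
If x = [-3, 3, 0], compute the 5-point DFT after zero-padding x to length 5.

Original 3-point DFT: [0, -4.5000-2.5981i, -4.5000+2.5981i]
Zero-padded 5-point DFT provides frequency interpolation.

DFT_5([x, 0, ...]) = [0, -2.0729-2.8532i, -5.4271-1.7634i, -5.4271+1.7634i, -2.0729+2.8532i]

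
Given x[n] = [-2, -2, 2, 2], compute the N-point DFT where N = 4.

X[k] = Σ(n=0 to 3) x[n] · ω_4^(nk)
where ω_4 = e^(-2πi/4)

Computing each X[k]:
X[0] = 0
X[1] = -4+4i
X[2] = 0
X[3] = -4-4i

X = [0, -4+4i, 0, -4-4i]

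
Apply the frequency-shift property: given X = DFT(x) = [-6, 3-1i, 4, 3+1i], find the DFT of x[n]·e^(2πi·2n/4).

Modulation property: DFT(ω_4^(-2n)·x[n]) = X[(k-2) mod 4], so circularly shift X by 2 positions.

X[k-2] = [4, 3+1i, -6, 3-1i]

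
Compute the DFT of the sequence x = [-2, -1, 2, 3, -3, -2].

X[k] = Σ(n=0 to 5) x[n] · ω_6^(nk)
where ω_6 = e^(-2πi/6)

Computing each X[k]:
X[0] = -3
X[1] = -6.0000-5.1962i
X[2] = 3.0000+3.4641i
X[3] = -3
X[4] = 3.0000-3.4641i
X[5] = -6.0000+5.1962i

X = [-3, -6.0000-5.1962i, 3.0000+3.4641i, -3, 3.0000-3.4641i, -6.0000+5.1962i]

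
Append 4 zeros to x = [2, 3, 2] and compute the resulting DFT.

Original 3-point DFT: [7, -0.5000-0.8660i, -0.5000+0.8660i]
Zero-padded 7-point DFT provides frequency interpolation.

DFT_7([x, 0, ...]) = [7, 3.4254-4.2954i, -0.4695-2.0570i, 0.5441+0.2620i, 0.5441-0.2620i, -0.4695+2.0570i, 3.4254+4.2954i]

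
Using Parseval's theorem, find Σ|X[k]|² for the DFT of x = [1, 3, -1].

Parseval: Σ|x[n]|² = (1/N)Σ|X[k]|², so Σ|X[k]|² = N·Σ|x[n]|² = 3·11.0000

Σ|X[k]|² = N·Σ|x[n]|² = 3·11.0000 = 33.0000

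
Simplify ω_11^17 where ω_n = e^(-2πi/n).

Since ω_11^11 = 1, powers reduce modulo 11.
17 mod 11 = 6
So ω_11^17 = ω_11^6 = e^(-2πi·6/11)

ω_11^17 = ω_11^6 = -0.9595+0.2817i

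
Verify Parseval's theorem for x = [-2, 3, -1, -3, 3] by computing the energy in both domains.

Time domain:
Σ|x[n]|² = |-2|² + |3|² + |-1|² + |-3|² + |3|² = 32.0000

Frequency domain:
(1/5)Σ|X[k]|² = (1/5)(|0|² + |3.0902-1.1756i|² + |-8.0902+1.9021i|² + |-8.0902-1.9021i|² + |3.0902+1.1756i|²) = (1/5)·160.0000 = 32.0000

Both sides agree, confirming Parseval's theorem.

Σ|x[n]|² = (1/N)Σ|X[k]|² = 32.0000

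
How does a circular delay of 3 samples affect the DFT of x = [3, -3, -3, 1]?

Time shift by 3: X_shifted[k] = ω_4^(3k) · X[k]
Shifted x = [-3, -3, 1, 3]

DFT(x[n-3]) = [-2, -4+6i, -2, -4-6i]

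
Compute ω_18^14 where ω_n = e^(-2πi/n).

ω_18^14 = e^(-2πi·14/18)
= cos(-2π·14/18) + i·sin(-2π·14/18)
= cos(-28π/18) + i·sin(-28π/18)

ω_18^14 = cos(-28π/18) + i·sin(-28π/18) = 0.1736+0.9848i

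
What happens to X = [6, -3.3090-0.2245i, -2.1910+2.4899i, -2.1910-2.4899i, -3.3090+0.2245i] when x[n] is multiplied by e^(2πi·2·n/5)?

Modulation property: DFT(ω_5^(-2n)·x[n]) = X[(k-2) mod 5], so circularly shift X by 2 positions.

X[k-2] = [-2.1910-2.4899i, -3.3090+0.2245i, 6, -3.3090-0.2245i, -2.1910+2.4899i]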